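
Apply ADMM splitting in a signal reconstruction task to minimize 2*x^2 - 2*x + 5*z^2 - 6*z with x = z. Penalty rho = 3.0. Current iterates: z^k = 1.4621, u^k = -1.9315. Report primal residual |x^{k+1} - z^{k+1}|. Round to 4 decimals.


ADMM iteration with rho = 3.0, z^k = 1.4621, u^k = -1.9315
Step 1: x-update.
Minimize 2*x^2 - 2*x + (3.0/2)*(x - 1.4621 - 1.9315)^2
FOC: (2*2 + 3.0)*x = 2 + 3.0*(1.4621 + 1.9315)
x^{k+1} = 1.7401
Step 2: z-update.
Minimize 5*z^2 - 6*z + (3.0/2)*(1.7401 - z - 1.9315)^2
FOC: (2*5 + 3.0)*z = 6 + 3.0*(1.7401 - 1.9315)
z^{k+1} = 0.4174
Step 3: u-update.
u^{k+1} = -1.9315 + 1.7401 - 0.4174 = -0.6088
Step 4: Primal residual = |1.7401 - 0.4174| = 1.3227


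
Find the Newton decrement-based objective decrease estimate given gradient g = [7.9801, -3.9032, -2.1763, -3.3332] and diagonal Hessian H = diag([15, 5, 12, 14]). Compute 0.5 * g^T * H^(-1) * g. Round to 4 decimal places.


Step 1: H is diagonal, so H^(-1) * g = [0.532, -0.7806, -0.1814, -0.2381].
Step 2: g^T H^(-1) g = sum_i g_i^2 / H_ii
  = (7.9801)^2/15 + (-3.9032)^2/5 + (-2.1763)^2/12 + (-3.3332)^2/14
  = 4.2455 + 3.047 + 0.3947 + 0.7936 = 8.4807
Step 3: Objective decrease = 0.5 * g^T H^(-1) g = 4.2404


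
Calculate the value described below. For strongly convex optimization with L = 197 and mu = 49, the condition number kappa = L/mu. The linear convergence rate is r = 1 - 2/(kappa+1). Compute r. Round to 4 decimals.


Step 1: Compute the condition number.
kappa = L/mu = 197/49 = 4.0204
Step 2: Compute the convergence rate.
r = 1 - 2/(kappa + 1) = 1 - 2*mu/(L + mu) = (L - mu)/(L + mu) = 148/246 = 0.6016


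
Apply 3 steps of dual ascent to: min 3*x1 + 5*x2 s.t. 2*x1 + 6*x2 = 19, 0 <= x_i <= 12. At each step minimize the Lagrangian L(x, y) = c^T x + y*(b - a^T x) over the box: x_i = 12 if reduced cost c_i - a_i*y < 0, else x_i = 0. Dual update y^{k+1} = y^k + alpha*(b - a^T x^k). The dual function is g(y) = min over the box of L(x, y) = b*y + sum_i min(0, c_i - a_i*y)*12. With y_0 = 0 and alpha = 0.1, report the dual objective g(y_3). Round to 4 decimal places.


Dual ascent for LP: min 3*x1 + 5*x2, 2*x1 + 6*x2 = 19, 0 <= x_i <= 12
Step 1: y^k = 0.0, reduced costs: (3.0, 5.0)
  x^k = (0.0, 0.0), subgradient = b - a^T x = 19.0
  y^{k+1} = 0.0 + 0.1*19.0 = 1.9
Step 2: y^k = 1.9, reduced costs: (-0.8, -6.4)
  x^k = (12.0, 12.0), subgradient = b - a^T x = -77.0
  y^{k+1} = 1.9 + 0.1*-77.0 = -5.8
Step 3: y^k = -5.8, reduced costs: (14.6, 39.8)
  x^k = (0.0, 0.0), subgradient = b - a^T x = 19.0
  y^{k+1} = -5.8 + 0.1*19.0 = -3.9
Dual objective at y_3 = -3.9: reduced costs (10.8, 28.4), box minimizer x = (0.0, 0.0)
g(y_3) = b*y + (c1 - a1*y)*x1 + (c2 - a2*y)*x2 = 19*(-3.9) + 10.8*0.0 + 28.4*0.0 = -74.1 + 0.0 + 0.0 = -74.1


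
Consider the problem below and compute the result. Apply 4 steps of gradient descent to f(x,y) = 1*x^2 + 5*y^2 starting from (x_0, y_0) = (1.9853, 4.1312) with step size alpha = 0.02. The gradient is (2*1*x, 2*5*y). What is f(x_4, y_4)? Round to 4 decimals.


Gradient descent on f(x,y) = 1*x^2 + 5*y^2.
Starting point: (1.9853, 4.1312), alpha = 0.02
Step 1: grad_x = 2*1*1.9853 = 3.9706, grad_y = 2*5*4.1312 = 41.312
  x_1 = 1.9853 - 0.02*3.9706 = 1.9059
  y_1 = 4.1312 - 0.02*41.312 = 3.305
Step 2: grad_x = 2*1*1.9059 = 3.8118, grad_y = 2*5*3.305 = 33.0496
  x_2 = 1.9059 - 0.02*3.8118 = 1.8297
  y_2 = 3.305 - 0.02*33.0496 = 2.644
Step 3: grad_x = 2*1*1.8297 = 3.6593, grad_y = 2*5*2.644 = 26.4397
  x_3 = 1.8297 - 0.02*3.6593 = 1.7565
  y_3 = 2.644 - 0.02*26.4397 = 2.1152
Step 4: grad_x = 2*1*1.7565 = 3.5129, grad_y = 2*5*2.1152 = 21.1517
  x_4 = 1.7565 - 0.02*3.5129 = 1.6862
  y_4 = 2.1152 - 0.02*21.1517 = 1.6921
f(1.6862, 1.6921) = 1*1.6862^2 + 5*1.6921^2 = 17.16


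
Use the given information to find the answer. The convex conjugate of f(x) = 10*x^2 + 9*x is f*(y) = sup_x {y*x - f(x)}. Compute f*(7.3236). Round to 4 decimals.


f*(y) = sup_x {y*x - a*x^2 - b*x} = sup_x {(y-b)*x - a*x^2}
FOC: (y - b) - 2a*x = 0 => x* = (y - b)/(2a)
x* = (7.3236 - 9)/(2*10) = -0.0838
f*(7.3236) = (y-b)^2/(4a) = (7.3236 - 9)^2/(4*10)
= 2.8103/40 = 0.0703


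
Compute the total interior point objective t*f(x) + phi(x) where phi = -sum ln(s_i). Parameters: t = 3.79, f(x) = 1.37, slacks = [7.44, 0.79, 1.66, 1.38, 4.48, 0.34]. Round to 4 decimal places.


Step 1: Compute log-barrier.
ln values: [2.0069, -0.2357, 0.5068, 0.3221, 1.4996, -1.0788]
phi = -(2.0069 - 0.2357 + 0.5068 + 0.3221 + 1.4996 - 1.0788) = -3.0209
Step 2: Compute augmented objective.
t*f(x) = 3.79*1.37 = 5.1923
Total = 5.1923 - 3.0209 = 2.1714


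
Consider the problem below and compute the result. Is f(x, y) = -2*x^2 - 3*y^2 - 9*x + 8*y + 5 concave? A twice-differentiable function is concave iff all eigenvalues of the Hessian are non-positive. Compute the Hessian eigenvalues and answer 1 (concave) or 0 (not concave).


The Hessian of f(x,y) = -2*x^2 - 3*y^2 - 9*x + 8*y + 5 is:
H = [[-4, 0], [0, -6]]
Trace = -4 - 6 = -10
Determinant = -4*-6 - (0)^2 = 24
Discriminant = (-10)^2 - 4*24 = 4.0
Eigenvalues: lambda_1 = -6.0, lambda_2 = -4.0
The function is concave.

1


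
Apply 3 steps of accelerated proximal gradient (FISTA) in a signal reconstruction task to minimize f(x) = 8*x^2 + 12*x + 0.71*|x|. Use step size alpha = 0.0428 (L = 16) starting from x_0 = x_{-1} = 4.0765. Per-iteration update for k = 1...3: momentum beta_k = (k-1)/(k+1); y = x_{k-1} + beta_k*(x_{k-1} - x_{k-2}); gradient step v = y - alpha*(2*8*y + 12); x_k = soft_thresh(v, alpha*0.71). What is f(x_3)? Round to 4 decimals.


FISTA on f(x) = 8*x^2 + 12*x + 0.71*|x|
L = 16, alpha = 0.0428
Iteration 1: beta = 0.0, y = 4.0765 + 0.0*(4.0765 - 4.0765) = 4.0765
  grad(y) = 77.224, v = y - alpha*grad = 0.7713
  prox(v) = soft_thresh(0.7713, 0.0304) = 0.7409
Iteration 2: beta = 0.3333, y = 0.7409 + 0.3333*(0.7409 - 4.0765) = -0.3709
  grad(y) = 6.0651, v = y - alpha*grad = -0.6305
  prox(v) = soft_thresh(-0.6305, 0.0304) = -0.6001
Iteration 3: beta = 0.5, y = -0.6001 + 0.5*(-0.6001 - 0.7409) = -1.2707
  grad(y) = -8.3305, v = y - alpha*grad = -0.9141
  prox(v) = soft_thresh(-0.9141, 0.0304) = -0.8837
f(x_3) = 8*(-0.8837)^2 + 12*(-0.8837) + 0.71*|-0.8837| = -3.7295


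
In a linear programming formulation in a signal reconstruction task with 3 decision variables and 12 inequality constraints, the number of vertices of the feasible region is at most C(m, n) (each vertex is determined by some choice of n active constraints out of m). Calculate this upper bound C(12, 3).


Each vertex corresponds to some choice of n active constraints out of m, so the number of vertices is at most C(m, n) = m! / (n!(m-n)!).
m = 12, n = 3
Numerator: 12 * 11 * 10
Denominator: 3! = 6
C(12, 3) = 220


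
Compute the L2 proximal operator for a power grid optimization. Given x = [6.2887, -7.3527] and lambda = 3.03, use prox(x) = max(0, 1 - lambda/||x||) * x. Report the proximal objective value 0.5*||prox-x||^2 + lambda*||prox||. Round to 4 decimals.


Step 1: Compute ||x||.
||x|| = 9.6752
Step 2: Compute scaling factor.
scale = max(0, 1 - 3.03/9.6752) = 0.6868
Step 3: prox(x) = [4.3193, -5.05]
||prox(x)|| = 6.6452
Step 4: Proximal objective.
0.5*||prox-x||^2 = 4.5905
lambda*||prox|| = 20.135
Total = 24.7255


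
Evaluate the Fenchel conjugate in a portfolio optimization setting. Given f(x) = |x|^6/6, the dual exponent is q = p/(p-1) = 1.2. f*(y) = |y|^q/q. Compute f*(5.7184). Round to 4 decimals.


The conjugate exponent q satisfies 1/p + 1/q = 1.
p = 6, so q = 6/(6 - 1) = 1.2
|y|^q = 5.7184^1.2 = 8.1046
f*(5.7184) = 8.1046 / 1.2 = 6.7538


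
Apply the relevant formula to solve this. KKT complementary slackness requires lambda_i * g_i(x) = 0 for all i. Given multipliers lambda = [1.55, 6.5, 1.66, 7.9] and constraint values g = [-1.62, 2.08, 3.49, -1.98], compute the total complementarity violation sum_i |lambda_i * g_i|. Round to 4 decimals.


KKT complementary slackness check:
lambda_1 * g_1 = 1.55 * -1.62 = -2.511
lambda_2 * g_2 = 6.5 * 2.08 = 13.52
lambda_3 * g_3 = 1.66 * 3.49 = 5.7934
lambda_4 * g_4 = 7.9 * -1.98 = -15.642
Total violation = 2.511 + 13.52 + 5.7934 + 15.642 = 37.4664


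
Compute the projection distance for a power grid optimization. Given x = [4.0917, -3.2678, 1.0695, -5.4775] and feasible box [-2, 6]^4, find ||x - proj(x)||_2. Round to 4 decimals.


Project each component onto [-2, 6].
clip(4.0917) = 4.0917, clip(-3.2678) = -2.0, clip(1.0695) = 1.0695, clip(-5.4775) = -2.0
Projection = [4.0917, -2.0, 1.0695, -2.0]
Squared diffs: [0.0, 1.6073, 0.0, 12.093]
Distance = sqrt(13.7003) = 3.7014


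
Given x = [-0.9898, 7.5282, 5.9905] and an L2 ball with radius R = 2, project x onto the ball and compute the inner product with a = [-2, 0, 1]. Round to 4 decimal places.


Step 1: Compute ||x|| (intermediates to 6 decimals).
||x|| = sqrt((-0.9898)^2 + 7.5282^2 + 5.9905^2) = 9.671587
Step 2: Project.
Since ||x|| > R, scale = R/||x|| = 2/9.671587 = 0.206791, proj(x) = scale * x
proj(x) = [-0.204682, 1.556764, 1.238781]
Step 3: Dot product.
a^T * proj(x) = -2*(-0.204682) + 0*1.556764 + 1*1.238781 = 1.6481


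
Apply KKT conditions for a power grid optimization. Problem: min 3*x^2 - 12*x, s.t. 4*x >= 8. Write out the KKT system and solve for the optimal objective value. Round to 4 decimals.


Step 1: Try lambda = 0 (constraint inactive).
Stationarity: 2*3*x - 12 = 0
x* = 12/(2*3) = 2.0
Check constraint: 4*2.0 = 8.0 >= 8 -- satisfied.
Step 2: Compute optimal value.
f(x*) = 3*2.0^2 - 12*2.0 = -12.0


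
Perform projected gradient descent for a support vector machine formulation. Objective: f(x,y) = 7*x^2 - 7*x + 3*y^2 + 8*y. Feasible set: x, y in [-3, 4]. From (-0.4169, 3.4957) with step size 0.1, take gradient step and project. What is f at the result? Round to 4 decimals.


Step 1: Compute gradient at (-0.4169, 3.4957).
grad_x = 2*7*-0.4169 - 7 = -12.8366
grad_y = 2*3*3.4957 + 8 = 28.9742
Step 2: Gradient step.
x_raw = -0.4169 - 0.1*-12.8366 = 0.8668
y_raw = 3.4957 - 0.1*28.9742 = 0.5983
Step 3: Project onto [-3, 4].
x_proj = clip(0.8668) = 0.8668
y_proj = clip(0.5983) = 0.5983
Step 4: Evaluate f.
f(0.8668, 0.5983) = 5.0516


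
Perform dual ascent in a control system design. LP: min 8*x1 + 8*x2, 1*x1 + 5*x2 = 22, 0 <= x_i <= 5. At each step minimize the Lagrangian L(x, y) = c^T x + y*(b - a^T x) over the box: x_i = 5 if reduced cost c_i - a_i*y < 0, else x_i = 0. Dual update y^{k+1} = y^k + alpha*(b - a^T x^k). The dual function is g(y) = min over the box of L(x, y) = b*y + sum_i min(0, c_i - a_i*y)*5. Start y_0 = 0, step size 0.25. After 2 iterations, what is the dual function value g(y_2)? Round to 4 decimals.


Dual ascent for LP: min 8*x1 + 8*x2, 1*x1 + 5*x2 = 22, 0 <= x_i <= 5
Step 1: y^k = 0.0, reduced costs: (8.0, 8.0)
  x^k = (0.0, 0.0), subgradient = b - a^T x = 22.0
  y^{k+1} = 0.0 + 0.25*22.0 = 5.5
Step 2: y^k = 5.5, reduced costs: (2.5, -19.5)
  x^k = (0.0, 5.0), subgradient = b - a^T x = -3.0
  y^{k+1} = 5.5 + 0.25*-3.0 = 4.75
Dual objective at y_2 = 4.75: reduced costs (3.25, -15.75), box minimizer x = (0.0, 5.0)
g(y_2) = b*y + (c1 - a1*y)*x1 + (c2 - a2*y)*x2 = 22*4.75 + 3.25*0.0 + (-15.75)*5.0 = 104.5 + 0.0 - 78.75 = 25.75


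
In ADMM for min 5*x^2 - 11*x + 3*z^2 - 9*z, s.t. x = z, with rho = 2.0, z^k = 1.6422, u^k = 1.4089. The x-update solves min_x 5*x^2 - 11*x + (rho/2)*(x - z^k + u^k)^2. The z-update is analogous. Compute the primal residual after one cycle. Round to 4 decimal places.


ADMM iteration with rho = 2.0, z^k = 1.6422, u^k = 1.4089
Step 1: x-update.
Minimize 5*x^2 - 11*x + (2.0/2)*(x - 1.6422 + 1.4089)^2
FOC: (2*5 + 2.0)*x = 11 + 2.0*(1.6422 - 1.4089)
x^{k+1} = 0.9556
Step 2: z-update.
Minimize 3*z^2 - 9*z + (2.0/2)*(0.9556 - z + 1.4089)^2
FOC: (2*3 + 2.0)*z = 9 + 2.0*(0.9556 + 1.4089)
z^{k+1} = 1.7161
Step 3: u-update.
u^{k+1} = 1.4089 + 0.9556 - 1.7161 = 0.6483
Step 4: Primal residual = |0.9556 - 1.7161| = 0.7606


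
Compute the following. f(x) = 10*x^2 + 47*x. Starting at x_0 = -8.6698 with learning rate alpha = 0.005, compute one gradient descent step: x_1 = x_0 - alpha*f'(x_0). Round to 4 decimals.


We compute the gradient at x_0 and apply the update.
f'(x) = 20*x + 47
f'(-8.6698) = 20*-8.6698 + 47 = -126.396
x_1 = -8.6698 - 0.005*-126.396 = -8.0378


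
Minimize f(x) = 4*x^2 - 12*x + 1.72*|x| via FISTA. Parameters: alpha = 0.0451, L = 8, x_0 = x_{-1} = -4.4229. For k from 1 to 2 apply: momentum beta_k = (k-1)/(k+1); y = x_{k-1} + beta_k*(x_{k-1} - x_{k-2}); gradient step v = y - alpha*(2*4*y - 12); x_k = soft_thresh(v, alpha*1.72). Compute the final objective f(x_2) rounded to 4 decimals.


FISTA on f(x) = 4*x^2 - 12*x + 1.72*|x|
L = 8, alpha = 0.0451
Iteration 1: beta = 0.0, y = -4.4229 + 0.0*(-4.4229 + 4.4229) = -4.4229
  grad(y) = -47.3832, v = y - alpha*grad = -2.2859
  prox(v) = soft_thresh(-2.2859, 0.0776) = -2.2083
Iteration 2: beta = 0.3333, y = -2.2083 + 0.3333*(-2.2083 + 4.4229) = -1.4702
  grad(y) = -23.7613, v = y - alpha*grad = -0.3985
  prox(v) = soft_thresh(-0.3985, 0.0776) = -0.321
f(x_2) = 4*(-0.321)^2 - 12*(-0.321) + 1.72*|-0.321| = 4.8155


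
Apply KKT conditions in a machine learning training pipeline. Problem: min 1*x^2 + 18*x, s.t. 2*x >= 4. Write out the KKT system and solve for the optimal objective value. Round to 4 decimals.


Step 1: Try lambda = 0 (constraint inactive).
x_unc = -18/(2*1) = -9.0
Check: 2*-9.0 = -18.0 < 4 -- violated!
Step 2: Constraint must be active: 2*x = 4
x* = 4/2 = 2.0
lambda = (2*1*2.0 + 18)/2 = 11.0
Step 3: Compute optimal value.
f(x*) = 1*2.0^2 + 18*2.0 = 40.0


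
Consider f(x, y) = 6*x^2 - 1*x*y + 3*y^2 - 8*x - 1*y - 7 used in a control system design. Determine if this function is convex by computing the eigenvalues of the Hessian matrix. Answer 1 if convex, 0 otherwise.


The Hessian of f(x,y) = 6*x^2 - 1*x*y + 3*y^2 - 8*x - 1*y - 7 is:
H = [[12, -1], [-1, 6]]
Trace = 12 + 6 = 18
Determinant = 12*6 - (-1)^2 = 71
Discriminant = (18)^2 - 4*71 = 40.0
Eigenvalues: lambda_1 = 5.8377, lambda_2 = 12.1623
The function is convex.

1


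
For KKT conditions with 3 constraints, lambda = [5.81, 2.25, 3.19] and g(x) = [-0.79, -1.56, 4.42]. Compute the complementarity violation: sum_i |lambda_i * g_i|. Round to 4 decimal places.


KKT complementary slackness check:
lambda_1 * g_1 = 5.81 * -0.79 = -4.5899
lambda_2 * g_2 = 2.25 * -1.56 = -3.51
lambda_3 * g_3 = 3.19 * 4.42 = 14.0998
Total violation = 4.5899 + 3.51 + 14.0998 = 22.1997


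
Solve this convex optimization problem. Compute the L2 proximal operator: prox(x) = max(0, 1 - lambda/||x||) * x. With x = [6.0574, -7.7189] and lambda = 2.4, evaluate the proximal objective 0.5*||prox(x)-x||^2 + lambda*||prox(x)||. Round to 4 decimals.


Step 1: Compute ||x||.
||x|| = 9.8119
Step 2: Compute scaling factor.
scale = max(0, 1 - 2.4/9.8119) = 0.7554
Step 3: prox(x) = [4.5758, -5.8309]
||prox(x)|| = 7.4119
Step 4: Proximal objective.
0.5*||prox-x||^2 = 2.88
lambda*||prox|| = 17.7886
Total = 20.6686


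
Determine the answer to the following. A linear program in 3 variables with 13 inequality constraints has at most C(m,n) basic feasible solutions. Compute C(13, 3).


Each vertex corresponds to some choice of n active constraints out of m, so the number of vertices is at most C(m, n) = m! / (n!(m-n)!).
m = 13, n = 3
Numerator: 13 * 12 * 11
Denominator: 3! = 6
C(13, 3) = 286


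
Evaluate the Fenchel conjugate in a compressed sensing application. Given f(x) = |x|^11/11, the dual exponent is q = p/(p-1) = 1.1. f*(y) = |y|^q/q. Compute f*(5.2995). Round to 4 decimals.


The conjugate exponent q satisfies 1/p + 1/q = 1.
p = 11, so q = 11/(11 - 1) = 1.1
|y|^q = 5.2995^1.1 = 6.2612
f*(5.2995) = 6.2612 / 1.1 = 5.692


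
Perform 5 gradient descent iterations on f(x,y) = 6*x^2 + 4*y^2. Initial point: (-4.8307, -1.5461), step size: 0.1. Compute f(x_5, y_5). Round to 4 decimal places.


Gradient descent on f(x,y) = 6*x^2 + 4*y^2.
Starting point: (-4.8307, -1.5461), alpha = 0.1
Step 1: grad_x = 2*6*-4.8307 = -57.9684, grad_y = 2*4*-1.5461 = -12.3688
  x_1 = -4.8307 - 0.1*-57.9684 = 0.9661
  y_1 = -1.5461 - 0.1*-12.3688 = -0.3092
Step 2: grad_x = 2*6*0.9661 = 11.5937, grad_y = 2*4*-0.3092 = -2.4738
  x_2 = 0.9661 - 0.1*11.5937 = -0.1932
  y_2 = -0.3092 - 0.1*-2.4738 = -0.0618
Step 3: grad_x = 2*6*-0.1932 = -2.3187, grad_y = 2*4*-0.0618 = -0.4948
  x_3 = -0.1932 - 0.1*-2.3187 = 0.0386
  y_3 = -0.0618 - 0.1*-0.4948 = -0.0124
Step 4: grad_x = 2*6*0.0386 = 0.4637, grad_y = 2*4*-0.0124 = -0.099
  x_4 = 0.0386 - 0.1*0.4637 = -0.0077
  y_4 = -0.0124 - 0.1*-0.099 = -0.0025
Step 5: grad_x = 2*6*-0.0077 = -0.0927, grad_y = 2*4*-0.0025 = -0.0198
  x_5 = -0.0077 - 0.1*-0.0927 = 0.0015
  y_5 = -0.0025 - 0.1*-0.0198 = -0.0005
f(0.0015, -0.0005) = 6*0.0015^2 + 4*(-0.0005)^2 = 0.0


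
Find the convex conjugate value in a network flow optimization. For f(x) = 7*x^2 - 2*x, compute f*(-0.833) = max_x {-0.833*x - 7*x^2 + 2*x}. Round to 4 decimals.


f*(y) = sup_x {y*x - a*x^2 - b*x} = sup_x {(y-b)*x - a*x^2}
FOC: (y - b) - 2a*x = 0 => x* = (y - b)/(2a)
x* = (-0.833 + 2)/(2*7) = 0.0834
f*(-0.833) = (y-b)^2/(4a) = (-0.833 + 2)^2/(4*7)
= 1.3619/28 = 0.0486


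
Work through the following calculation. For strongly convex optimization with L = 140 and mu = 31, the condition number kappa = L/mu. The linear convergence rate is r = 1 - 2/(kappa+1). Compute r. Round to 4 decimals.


Step 1: Compute the condition number.
kappa = L/mu = 140/31 = 4.5161
Step 2: Compute the convergence rate.
r = 1 - 2/(kappa + 1) = 1 - 2*mu/(L + mu) = (L - mu)/(L + mu) = 109/171 = 0.6374


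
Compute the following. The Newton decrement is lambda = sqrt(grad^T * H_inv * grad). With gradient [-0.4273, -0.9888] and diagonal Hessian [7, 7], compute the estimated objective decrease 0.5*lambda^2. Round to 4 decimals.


Step 1: H is diagonal, so H^(-1) * g = [-0.061, -0.1413].
Step 2: g^T H^(-1) g = sum_i g_i^2 / H_ii
  = (-0.4273)^2/7 + (-0.9888)^2/7
  = 0.0261 + 0.1397 = 0.1658
Step 3: Objective decrease = 0.5 * g^T H^(-1) g = 0.0829


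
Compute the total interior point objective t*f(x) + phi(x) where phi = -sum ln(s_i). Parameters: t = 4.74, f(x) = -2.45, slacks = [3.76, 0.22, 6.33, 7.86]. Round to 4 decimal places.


Step 1: Compute log-barrier.
ln values: [1.3244, -1.5141, 1.8453, 2.0618]
phi = -(1.3244 - 1.5141 + 1.8453 + 2.0618) = -3.7174
Step 2: Compute augmented objective.
t*f(x) = 4.74*-2.45 = -11.613
Total = -11.613 - 3.7174 = -15.3304


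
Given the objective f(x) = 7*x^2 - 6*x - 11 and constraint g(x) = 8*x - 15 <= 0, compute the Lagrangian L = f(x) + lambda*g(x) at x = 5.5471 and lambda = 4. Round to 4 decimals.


Step 1: Evaluate f(x).
f(5.5471) = 7*5.5471^2 - 6*5.5471 - 11 = 171.1096
Step 2: Evaluate g(x).
g(5.5471) = 8*5.5471 - 15 = 29.3768
Step 3: Compute Lagrangian.
L = 171.1096 + 4*29.3768 = 288.6168


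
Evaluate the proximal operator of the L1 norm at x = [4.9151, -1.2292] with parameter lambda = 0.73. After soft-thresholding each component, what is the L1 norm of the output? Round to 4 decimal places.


Soft-thresholding with lambda = 0.73:
prox(4.9151) = sign(4.9151)*max(|4.9151| - 0.73, 0) = 4.1851
prox(-1.2292) = sign(-1.2292)*max(|-1.2292| - 0.73, 0) = -0.4992
prox(x) = [4.1851, -0.4992]
||prox(x)||_1 = 4.1851 + 0.4992 = 4.6843


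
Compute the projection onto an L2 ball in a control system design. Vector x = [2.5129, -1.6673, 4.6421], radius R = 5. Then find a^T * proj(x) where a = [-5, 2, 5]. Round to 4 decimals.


Step 1: Compute ||x|| (intermediates to 6 decimals).
||x|| = sqrt(2.5129^2 + (-1.6673)^2 + 4.6421^2) = 5.535671
Step 2: Project.
Since ||x|| > R, scale = R/||x|| = 5/5.535671 = 0.903233, proj(x) = scale * x
proj(x) = [2.269734, -1.50596, 4.192898]
Step 3: Dot product.
a^T * proj(x) = -5*2.269734 + 2*(-1.50596) + 5*4.192898 = 6.6039


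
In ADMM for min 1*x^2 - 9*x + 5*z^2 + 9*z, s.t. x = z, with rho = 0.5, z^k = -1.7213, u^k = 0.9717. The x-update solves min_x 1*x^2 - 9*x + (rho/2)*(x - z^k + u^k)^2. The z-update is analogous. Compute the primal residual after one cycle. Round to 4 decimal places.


ADMM iteration with rho = 0.5, z^k = -1.7213, u^k = 0.9717
Step 1: x-update.
Minimize 1*x^2 - 9*x + (0.5/2)*(x + 1.7213 + 0.9717)^2
FOC: (2*1 + 0.5)*x = 9 + 0.5*(-1.7213 - 0.9717)
x^{k+1} = 3.0614
Step 2: z-update.
Minimize 5*z^2 + 9*z + (0.5/2)*(3.0614 - z + 0.9717)^2
FOC: (2*5 + 0.5)*z = -9 + 0.5*(3.0614 + 0.9717)
z^{k+1} = -0.6651
Step 3: u-update.
u^{k+1} = 0.9717 + 3.0614 + 0.6651 = 4.6982
Step 4: Primal residual = |3.0614 + 0.6651| = 3.7265


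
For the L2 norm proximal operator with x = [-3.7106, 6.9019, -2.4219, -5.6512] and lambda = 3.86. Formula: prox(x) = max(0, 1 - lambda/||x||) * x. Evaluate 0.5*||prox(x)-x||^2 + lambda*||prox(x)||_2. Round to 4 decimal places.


Step 1: Compute ||x||.
||x|| = 9.9602
Step 2: Compute scaling factor.
scale = max(0, 1 - 3.86/9.9602) = 0.6125
Step 3: prox(x) = [-2.2726, 4.2271, -1.4833, -3.4611]
||prox(x)|| = 6.1002
Step 4: Proximal objective.
0.5*||prox-x||^2 = 7.4498
lambda*||prox|| = 23.5468
Total = 30.9967


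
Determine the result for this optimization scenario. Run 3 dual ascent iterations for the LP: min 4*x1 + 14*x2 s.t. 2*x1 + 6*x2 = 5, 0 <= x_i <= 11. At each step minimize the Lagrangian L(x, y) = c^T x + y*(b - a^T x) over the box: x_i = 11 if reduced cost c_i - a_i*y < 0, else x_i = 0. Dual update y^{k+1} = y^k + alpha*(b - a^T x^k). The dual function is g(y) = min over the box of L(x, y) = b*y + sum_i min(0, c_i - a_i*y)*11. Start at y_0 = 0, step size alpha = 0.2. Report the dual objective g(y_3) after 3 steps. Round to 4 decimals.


Dual ascent for LP: min 4*x1 + 14*x2, 2*x1 + 6*x2 = 5, 0 <= x_i <= 11
Step 1: y^k = 0.0, reduced costs: (4.0, 14.0)
  x^k = (0.0, 0.0), subgradient = b - a^T x = 5.0
  y^{k+1} = 0.0 + 0.2*5.0 = 1.0
Step 2: y^k = 1.0, reduced costs: (2.0, 8.0)
  x^k = (0.0, 0.0), subgradient = b - a^T x = 5.0
  y^{k+1} = 1.0 + 0.2*5.0 = 2.0
Step 3: y^k = 2.0, reduced costs: (0.0, 2.0)
  x^k = (0.0, 0.0), subgradient = b - a^T x = 5.0
  y^{k+1} = 2.0 + 0.2*5.0 = 3.0
Dual objective at y_3 = 3.0: reduced costs (-2.0, -4.0), box minimizer x = (11.0, 11.0)
g(y_3) = b*y + (c1 - a1*y)*x1 + (c2 - a2*y)*x2 = 5*3.0 + (-2.0)*11.0 + (-4.0)*11.0 = 15.0 - 22.0 - 44.0 = -51.0


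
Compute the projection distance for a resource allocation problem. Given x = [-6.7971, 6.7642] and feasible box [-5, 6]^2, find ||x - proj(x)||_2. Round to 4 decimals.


Project each component onto [-5, 6].
clip(-6.7971) = -5.0, clip(6.7642) = 6.0
Projection = [-5.0, 6.0]
Squared diffs: [3.2296, 0.584]
Distance = sqrt(3.8136) = 1.9528


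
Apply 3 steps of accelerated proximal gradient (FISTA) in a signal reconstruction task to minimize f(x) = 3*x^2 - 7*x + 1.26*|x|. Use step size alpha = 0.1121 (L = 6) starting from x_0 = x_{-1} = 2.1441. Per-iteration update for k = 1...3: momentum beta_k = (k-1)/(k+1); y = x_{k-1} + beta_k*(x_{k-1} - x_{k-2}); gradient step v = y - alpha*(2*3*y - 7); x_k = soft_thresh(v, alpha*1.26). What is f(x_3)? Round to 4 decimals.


FISTA on f(x) = 3*x^2 - 7*x + 1.26*|x|
L = 6, alpha = 0.1121
Iteration 1: beta = 0.0, y = 2.1441 + 0.0*(2.1441 - 2.1441) = 2.1441
  grad(y) = 5.8646, v = y - alpha*grad = 1.4867
  prox(v) = soft_thresh(1.4867, 0.1412) = 1.3454
Iteration 2: beta = 0.3333, y = 1.3454 + 0.3333*(1.3454 - 2.1441) = 1.0792
  grad(y) = -0.5247, v = y - alpha*grad = 1.138
  prox(v) = soft_thresh(1.138, 0.1412) = 0.9968
Iteration 3: beta = 0.5, y = 0.9968 + 0.5*(0.9968 - 1.3454) = 0.8225
  grad(y) = -2.0652, v = y - alpha*grad = 1.054
  prox(v) = soft_thresh(1.054, 0.1412) = 0.9127
f(x_3) = 3*0.9127^2 - 7*0.9127 + 1.26*|0.9127| = -2.7398


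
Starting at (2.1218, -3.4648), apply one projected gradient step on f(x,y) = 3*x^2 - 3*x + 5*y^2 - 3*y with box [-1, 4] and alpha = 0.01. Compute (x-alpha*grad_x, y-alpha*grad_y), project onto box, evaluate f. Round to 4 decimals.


Step 1: Compute gradient at (2.1218, -3.4648).
grad_x = 2*3*2.1218 - 3 = 9.7308
grad_y = 2*5*-3.4648 - 3 = -37.648
Step 2: Gradient step.
x_raw = 2.1218 - 0.01*9.7308 = 2.0245
y_raw = -3.4648 - 0.01*-37.648 = -3.0883
Step 3: Project onto [-1, 4].
x_proj = clip(2.0245) = 2.0245
y_proj = clip(-3.0883) = -1.0
Step 4: Evaluate f.
f(2.0245, -1.0) = 14.2222


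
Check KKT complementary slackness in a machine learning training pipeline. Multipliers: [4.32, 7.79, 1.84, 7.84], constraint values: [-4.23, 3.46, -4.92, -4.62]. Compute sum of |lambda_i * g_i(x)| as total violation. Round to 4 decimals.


KKT complementary slackness check:
lambda_1 * g_1 = 4.32 * -4.23 = -18.2736
lambda_2 * g_2 = 7.79 * 3.46 = 26.9534
lambda_3 * g_3 = 1.84 * -4.92 = -9.0528
lambda_4 * g_4 = 7.84 * -4.62 = -36.2208
Total violation = 18.2736 + 26.9534 + 9.0528 + 36.2208 = 90.5006


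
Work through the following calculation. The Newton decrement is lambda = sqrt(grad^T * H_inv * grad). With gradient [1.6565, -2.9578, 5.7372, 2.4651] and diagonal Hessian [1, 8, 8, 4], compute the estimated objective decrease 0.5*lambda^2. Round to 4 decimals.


Step 1: H is diagonal, so H^(-1) * g = [1.6565, -0.3697, 0.7172, 0.6163].
Step 2: g^T H^(-1) g = sum_i g_i^2 / H_ii
  = (1.6565)^2/1 + (-2.9578)^2/8 + (5.7372)^2/8 + (2.4651)^2/4
  = 2.744 + 1.0936 + 4.1144 + 1.5192 = 9.4712
Step 3: Objective decrease = 0.5 * g^T H^(-1) g = 4.7356


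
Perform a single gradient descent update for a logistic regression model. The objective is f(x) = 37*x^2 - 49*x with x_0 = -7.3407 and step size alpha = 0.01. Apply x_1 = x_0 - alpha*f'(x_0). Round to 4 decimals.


We compute the gradient at x_0 and apply the update.
f'(x) = 74*x - 49
f'(-7.3407) = 74*-7.3407 - 49 = -592.2118
x_1 = -7.3407 - 0.01*-592.2118 = -1.4186


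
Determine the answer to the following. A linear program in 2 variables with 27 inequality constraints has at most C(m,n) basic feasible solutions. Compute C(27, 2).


Each vertex corresponds to some choice of n active constraints out of m, so the number of vertices is at most C(m, n) = m! / (n!(m-n)!).
m = 27, n = 2
Numerator: 27 * 26
Denominator: 2! = 2
C(27, 2) = 351


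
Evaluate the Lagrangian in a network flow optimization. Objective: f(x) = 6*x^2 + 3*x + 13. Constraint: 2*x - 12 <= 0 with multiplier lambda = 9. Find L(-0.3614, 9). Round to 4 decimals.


Step 1: Evaluate f(x).
f(-0.3614) = 6*(-0.3614)^2 + 3*(-0.3614) + 13 = 12.6995
Step 2: Evaluate g(x).
g(-0.3614) = 2*-0.3614 - 12 = -12.7228
Step 3: Compute Lagrangian.
L = 12.6995 + 9*-12.7228 = -101.8057


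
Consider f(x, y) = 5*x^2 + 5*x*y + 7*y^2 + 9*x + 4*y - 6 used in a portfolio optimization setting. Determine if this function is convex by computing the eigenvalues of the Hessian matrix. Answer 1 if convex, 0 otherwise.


The Hessian of f(x,y) = 5*x^2 + 5*x*y + 7*y^2 + 9*x + 4*y - 6 is:
H = [[10, 5], [5, 14]]
Trace = 10 + 14 = 24
Determinant = 10*14 - (5)^2 = 115
Discriminant = (24)^2 - 4*115 = 116.0
Eigenvalues: lambda_1 = 6.6148, lambda_2 = 17.3852
The function is convex.

1


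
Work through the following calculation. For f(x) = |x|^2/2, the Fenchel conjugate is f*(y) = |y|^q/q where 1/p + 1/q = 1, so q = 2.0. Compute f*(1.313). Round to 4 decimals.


The conjugate exponent q satisfies 1/p + 1/q = 1.
p = 2, so q = 2/(2 - 1) = 2.0
|y|^q = 1.313^2.0 = 1.724
f*(1.313) = 1.724 / 2.0 = 0.862


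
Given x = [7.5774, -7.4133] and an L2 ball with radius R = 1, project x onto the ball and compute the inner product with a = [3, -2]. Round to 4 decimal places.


Step 1: Compute ||x|| (intermediates to 6 decimals).
||x|| = sqrt(7.5774^2 + (-7.4133)^2) = 10.600661
Step 2: Project.
Since ||x|| > R, scale = R/||x|| = 1/10.600661 = 0.094334, proj(x) = scale * x
proj(x) = [0.714806, -0.699326]
Step 3: Dot product.
a^T * proj(x) = 3*0.714806 - 2*(-0.699326) = 3.5431


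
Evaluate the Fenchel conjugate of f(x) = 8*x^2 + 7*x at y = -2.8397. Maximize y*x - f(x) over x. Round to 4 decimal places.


f*(y) = sup_x {y*x - a*x^2 - b*x} = sup_x {(y-b)*x - a*x^2}
FOC: (y - b) - 2a*x = 0 => x* = (y - b)/(2a)
x* = (-2.8397 - 7)/(2*8) = -0.615
f*(-2.8397) = (y-b)^2/(4a) = (-2.8397 - 7)^2/(4*8)
= 96.8197/32 = 3.0256


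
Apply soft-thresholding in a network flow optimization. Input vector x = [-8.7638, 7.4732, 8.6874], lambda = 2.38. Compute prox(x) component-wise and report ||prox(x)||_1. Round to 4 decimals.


Soft-thresholding with lambda = 2.38:
prox(-8.7638) = sign(-8.7638)*max(|-8.7638| - 2.38, 0) = -6.3838
prox(7.4732) = sign(7.4732)*max(|7.4732| - 2.38, 0) = 5.0932
prox(8.6874) = sign(8.6874)*max(|8.6874| - 2.38, 0) = 6.3074
prox(x) = [-6.3838, 5.0932, 6.3074]
||prox(x)||_1 = 6.3838 + 5.0932 + 6.3074 = 17.7844


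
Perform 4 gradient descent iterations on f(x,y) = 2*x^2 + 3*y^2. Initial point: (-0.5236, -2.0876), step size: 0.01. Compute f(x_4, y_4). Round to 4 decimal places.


Gradient descent on f(x,y) = 2*x^2 + 3*y^2.
Starting point: (-0.5236, -2.0876), alpha = 0.01
Step 1: grad_x = 2*2*-0.5236 = -2.0944, grad_y = 2*3*-2.0876 = -12.5256
  x_1 = -0.5236 - 0.01*-2.0944 = -0.5027
  y_1 = -2.0876 - 0.01*-12.5256 = -1.9623
Step 2: grad_x = 2*2*-0.5027 = -2.0106, grad_y = 2*3*-1.9623 = -11.7741
  x_2 = -0.5027 - 0.01*-2.0106 = -0.4825
  y_2 = -1.9623 - 0.01*-11.7741 = -1.8446
Step 3: grad_x = 2*2*-0.4825 = -1.9302, grad_y = 2*3*-1.8446 = -11.0676
  x_3 = -0.4825 - 0.01*-1.9302 = -0.4632
  y_3 = -1.8446 - 0.01*-11.0676 = -1.7339
Step 4: grad_x = 2*2*-0.4632 = -1.853, grad_y = 2*3*-1.7339 = -10.4036
  x_4 = -0.4632 - 0.01*-1.853 = -0.4447
  y_4 = -1.7339 - 0.01*-10.4036 = -1.6299
f(-0.4447, -1.6299) = 2*(-0.4447)^2 + 3*(-1.6299)^2 = 8.3652


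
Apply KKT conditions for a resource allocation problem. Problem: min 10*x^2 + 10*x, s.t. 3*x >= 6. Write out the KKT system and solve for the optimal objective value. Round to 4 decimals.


Step 1: Try lambda = 0 (constraint inactive).
x_unc = -10/(2*10) = -0.5
Check: 3*-0.5 = -1.5 < 6 -- violated!
Step 2: Constraint must be active: 3*x = 6
x* = 6/3 = 2.0
lambda = (2*10*2.0 + 10)/3 = 16.6667
Step 3: Compute optimal value.
f(x*) = 10*2.0^2 + 10*2.0 = 60.0


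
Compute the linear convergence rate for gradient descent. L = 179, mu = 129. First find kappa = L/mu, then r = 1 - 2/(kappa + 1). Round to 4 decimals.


Step 1: Compute the condition number.
kappa = L/mu = 179/129 = 1.3876
Step 2: Compute the convergence rate.
r = 1 - 2/(kappa + 1) = 1 - 2*mu/(L + mu) = (L - mu)/(L + mu) = 50/308 = 0.1623


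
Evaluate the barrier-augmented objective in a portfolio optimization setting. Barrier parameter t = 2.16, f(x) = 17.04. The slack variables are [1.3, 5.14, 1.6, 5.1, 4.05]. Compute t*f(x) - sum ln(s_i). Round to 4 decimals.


Step 1: Compute log-barrier.
ln values: [0.2624, 1.6371, 0.47, 1.6292, 1.3987]
phi = -(0.2624 + 1.6371 + 0.47 + 1.6292 + 1.3987) = -5.3974
Step 2: Compute augmented objective.
t*f(x) = 2.16*17.04 = 36.8064
Total = 36.8064 - 5.3974 = 31.409


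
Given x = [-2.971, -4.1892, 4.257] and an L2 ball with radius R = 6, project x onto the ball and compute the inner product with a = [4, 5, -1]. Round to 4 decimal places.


Step 1: Compute ||x|| (intermediates to 6 decimals).
||x|| = sqrt((-2.971)^2 + (-4.1892)^2 + 4.257^2) = 6.670704
Step 2: Project.
Since ||x|| > R, scale = R/||x|| = 6/6.670704 = 0.899455, proj(x) = scale * x
proj(x) = [-2.672281, -3.767997, 3.82898]
Step 3: Dot product.
a^T * proj(x) = 4*(-2.672281) + 5*(-3.767997) - 1*3.82898 = -33.3581


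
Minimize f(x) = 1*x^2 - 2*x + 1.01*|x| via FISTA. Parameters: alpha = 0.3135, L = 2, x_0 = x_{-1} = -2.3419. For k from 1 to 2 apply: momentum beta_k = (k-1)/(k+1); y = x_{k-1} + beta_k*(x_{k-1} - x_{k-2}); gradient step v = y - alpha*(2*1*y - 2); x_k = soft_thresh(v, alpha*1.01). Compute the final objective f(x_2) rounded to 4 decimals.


FISTA on f(x) = 1*x^2 - 2*x + 1.01*|x|
L = 2, alpha = 0.3135
Iteration 1: beta = 0.0, y = -2.3419 + 0.0*(-2.3419 + 2.3419) = -2.3419
  grad(y) = -6.6838, v = y - alpha*grad = -0.2465
  prox(v) = soft_thresh(-0.2465, 0.3166) = 0.0
Iteration 2: beta = 0.3333, y = 0.0 + 0.3333*(0.0 + 2.3419) = 0.7806
  grad(y) = -0.4387, v = y - alpha*grad = 0.9182
  prox(v) = soft_thresh(0.9182, 0.3166) = 0.6015
f(x_2) = 1*0.6015^2 - 2*0.6015 + 1.01*|0.6015| = -0.2337


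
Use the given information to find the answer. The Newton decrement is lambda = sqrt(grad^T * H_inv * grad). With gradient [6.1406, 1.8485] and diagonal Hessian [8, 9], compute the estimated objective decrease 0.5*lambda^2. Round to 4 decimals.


Step 1: H is diagonal, so H^(-1) * g = [0.7676, 0.2054].
Step 2: g^T H^(-1) g = sum_i g_i^2 / H_ii
  = (6.1406)^2/8 + (1.8485)^2/9
  = 4.7134 + 0.3797 = 5.093
Step 3: Objective decrease = 0.5 * g^T H^(-1) g = 2.5465


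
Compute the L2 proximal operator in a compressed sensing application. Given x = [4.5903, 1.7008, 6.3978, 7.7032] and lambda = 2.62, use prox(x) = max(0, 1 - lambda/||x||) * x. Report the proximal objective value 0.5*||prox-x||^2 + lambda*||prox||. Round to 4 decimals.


Step 1: Compute ||x||.
||x|| = 11.1461
Step 2: Compute scaling factor.
scale = max(0, 1 - 2.62/11.1461) = 0.7649
Step 3: prox(x) = [3.5113, 1.301, 4.8939, 5.8925]
||prox(x)|| = 8.5261
Step 4: Proximal objective.
0.5*||prox-x||^2 = 3.4322
lambda*||prox|| = 22.3384
Total = 25.7705


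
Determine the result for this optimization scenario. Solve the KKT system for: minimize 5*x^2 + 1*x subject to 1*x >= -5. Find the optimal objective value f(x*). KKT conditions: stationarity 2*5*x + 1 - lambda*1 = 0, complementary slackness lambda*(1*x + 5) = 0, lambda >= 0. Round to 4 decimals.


Step 1: Try lambda = 0 (constraint inactive).
Stationarity: 2*5*x + 1 = 0
x* = -1/(2*5) = -0.1
Check constraint: 1*-0.1 = -0.1 >= -5 -- satisfied.
Step 2: Compute optimal value.
f(x*) = 5*(-0.1)^2 + 1*(-0.1) = -0.05


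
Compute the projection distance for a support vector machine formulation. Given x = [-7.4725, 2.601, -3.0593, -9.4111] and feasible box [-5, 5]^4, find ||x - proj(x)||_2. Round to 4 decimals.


Project each component onto [-5, 5].
clip(-7.4725) = -5.0, clip(2.601) = 2.601, clip(-3.0593) = -3.0593, clip(-9.4111) = -5.0
Projection = [-5.0, 2.601, -3.0593, -5.0]
Squared diffs: [6.1133, 0.0, 0.0, 19.4578]
Distance = sqrt(25.5711) = 5.0568


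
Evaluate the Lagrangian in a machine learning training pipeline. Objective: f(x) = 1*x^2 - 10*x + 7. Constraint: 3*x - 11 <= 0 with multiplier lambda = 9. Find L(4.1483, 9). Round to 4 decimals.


Step 1: Evaluate f(x).
f(4.1483) = 1*4.1483^2 - 10*4.1483 + 7 = -17.2746
Step 2: Evaluate g(x).
g(4.1483) = 3*4.1483 - 11 = 1.4449
Step 3: Compute Lagrangian.
L = -17.2746 + 9*1.4449 = -4.2705


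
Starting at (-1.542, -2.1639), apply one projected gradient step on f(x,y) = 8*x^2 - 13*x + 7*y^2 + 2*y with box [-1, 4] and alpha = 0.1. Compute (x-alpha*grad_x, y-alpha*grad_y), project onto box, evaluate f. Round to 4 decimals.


Step 1: Compute gradient at (-1.542, -2.1639).
grad_x = 2*8*-1.542 - 13 = -37.672
grad_y = 2*7*-2.1639 + 2 = -28.2946
Step 2: Gradient step.
x_raw = -1.542 - 0.1*-37.672 = 2.2252
y_raw = -2.1639 - 0.1*-28.2946 = 0.6656
Step 3: Project onto [-1, 4].
x_proj = clip(2.2252) = 2.2252
y_proj = clip(0.6656) = 0.6656
Step 4: Evaluate f.
f(2.2252, 0.6656) = 15.1164


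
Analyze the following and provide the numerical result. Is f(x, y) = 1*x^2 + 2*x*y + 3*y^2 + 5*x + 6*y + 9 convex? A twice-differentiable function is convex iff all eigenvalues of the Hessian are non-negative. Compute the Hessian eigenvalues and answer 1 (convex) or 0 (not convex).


The Hessian of f(x,y) = 1*x^2 + 2*x*y + 3*y^2 + 5*x + 6*y + 9 is:
H = [[2, 2], [2, 6]]
Trace = 2 + 6 = 8
Determinant = 2*6 - (2)^2 = 8
Discriminant = (8)^2 - 4*8 = 32.0
Eigenvalues: lambda_1 = 1.1716, lambda_2 = 6.8284
The function is convex.

1


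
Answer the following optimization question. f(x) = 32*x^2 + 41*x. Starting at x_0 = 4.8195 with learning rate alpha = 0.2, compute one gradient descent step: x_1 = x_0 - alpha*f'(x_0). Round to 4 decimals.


We compute the gradient at x_0 and apply the update.
f'(x) = 64*x + 41
f'(4.8195) = 64*4.8195 + 41 = 349.448
x_1 = 4.8195 - 0.2*349.448 = -65.0701


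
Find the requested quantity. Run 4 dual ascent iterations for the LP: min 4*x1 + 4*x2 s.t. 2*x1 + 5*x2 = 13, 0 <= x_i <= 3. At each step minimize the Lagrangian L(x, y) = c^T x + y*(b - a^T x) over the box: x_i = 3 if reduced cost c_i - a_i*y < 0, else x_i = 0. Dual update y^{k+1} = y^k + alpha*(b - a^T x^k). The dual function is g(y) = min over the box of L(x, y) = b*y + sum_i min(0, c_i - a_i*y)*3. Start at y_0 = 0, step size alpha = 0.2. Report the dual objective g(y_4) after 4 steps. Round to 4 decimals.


Dual ascent for LP: min 4*x1 + 4*x2, 2*x1 + 5*x2 = 13, 0 <= x_i <= 3
Step 1: y^k = 0.0, reduced costs: (4.0, 4.0)
  x^k = (0.0, 0.0), subgradient = b - a^T x = 13.0
  y^{k+1} = 0.0 + 0.2*13.0 = 2.6
Step 2: y^k = 2.6, reduced costs: (-1.2, -9.0)
  x^k = (3.0, 3.0), subgradient = b - a^T x = -8.0
  y^{k+1} = 2.6 + 0.2*-8.0 = 1.0
Step 3: y^k = 1.0, reduced costs: (2.0, -1.0)
  x^k = (0.0, 3.0), subgradient = b - a^T x = -2.0
  y^{k+1} = 1.0 + 0.2*-2.0 = 0.6
Step 4: y^k = 0.6, reduced costs: (2.8, 1.0)
  x^k = (0.0, 0.0), subgradient = b - a^T x = 13.0
  y^{k+1} = 0.6 + 0.2*13.0 = 3.2
Dual objective at y_4 = 3.2: reduced costs (-2.4, -12.0), box minimizer x = (3.0, 3.0)
g(y_4) = b*y + (c1 - a1*y)*x1 + (c2 - a2*y)*x2 = 13*3.2 + (-2.4)*3.0 + (-12.0)*3.0 = 41.6 - 7.2 - 36.0 = -1.6


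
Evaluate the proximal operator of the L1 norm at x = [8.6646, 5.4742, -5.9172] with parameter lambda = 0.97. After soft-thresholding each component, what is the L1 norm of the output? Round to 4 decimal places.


Soft-thresholding with lambda = 0.97:
prox(8.6646) = sign(8.6646)*max(|8.6646| - 0.97, 0) = 7.6946
prox(5.4742) = sign(5.4742)*max(|5.4742| - 0.97, 0) = 4.5042
prox(-5.9172) = sign(-5.9172)*max(|-5.9172| - 0.97, 0) = -4.9472
prox(x) = [7.6946, 4.5042, -4.9472]
||prox(x)||_1 = 7.6946 + 4.5042 + 4.9472 = 17.146


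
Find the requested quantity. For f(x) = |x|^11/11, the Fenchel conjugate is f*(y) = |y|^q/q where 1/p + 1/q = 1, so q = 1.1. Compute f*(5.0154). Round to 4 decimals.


The conjugate exponent q satisfies 1/p + 1/q = 1.
p = 11, so q = 11/(11 - 1) = 1.1
|y|^q = 5.0154^1.1 = 5.893
f*(5.0154) = 5.893 / 1.1 = 5.3573


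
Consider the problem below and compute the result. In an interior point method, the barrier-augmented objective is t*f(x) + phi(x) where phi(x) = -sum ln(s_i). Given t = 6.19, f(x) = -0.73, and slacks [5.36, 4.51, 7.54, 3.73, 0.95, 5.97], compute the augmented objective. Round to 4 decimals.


Step 1: Compute log-barrier.
ln values: [1.679, 1.5063, 2.0202, 1.3164, -0.0513, 1.7867]
phi = -(1.679 + 1.5063 + 2.0202 + 1.3164 - 0.0513 + 1.7867) = -8.2573
Step 2: Compute augmented objective.
t*f(x) = 6.19*-0.73 = -4.5187
Total = -4.5187 - 8.2573 = -12.776


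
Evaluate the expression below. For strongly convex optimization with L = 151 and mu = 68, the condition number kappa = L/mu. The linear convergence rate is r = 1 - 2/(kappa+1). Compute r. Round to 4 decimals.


Step 1: Compute the condition number.
kappa = L/mu = 151/68 = 2.2206
Step 2: Compute the convergence rate.
r = 1 - 2/(kappa + 1) = 1 - 2*mu/(L + mu) = (L - mu)/(L + mu) = 83/219 = 0.379


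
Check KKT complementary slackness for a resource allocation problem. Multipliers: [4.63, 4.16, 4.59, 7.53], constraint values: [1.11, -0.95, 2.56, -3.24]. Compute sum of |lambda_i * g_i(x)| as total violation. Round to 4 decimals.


KKT complementary slackness check:
lambda_1 * g_1 = 4.63 * 1.11 = 5.1393
lambda_2 * g_2 = 4.16 * -0.95 = -3.952
lambda_3 * g_3 = 4.59 * 2.56 = 11.7504
lambda_4 * g_4 = 7.53 * -3.24 = -24.3972
Total violation = 5.1393 + 3.952 + 11.7504 + 24.3972 = 45.2389


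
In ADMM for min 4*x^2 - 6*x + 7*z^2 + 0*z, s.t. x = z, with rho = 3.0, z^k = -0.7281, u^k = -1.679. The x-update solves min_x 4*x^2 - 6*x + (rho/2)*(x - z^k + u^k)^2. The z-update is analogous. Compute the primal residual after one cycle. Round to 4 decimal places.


ADMM iteration with rho = 3.0, z^k = -0.7281, u^k = -1.679
Step 1: x-update.
Minimize 4*x^2 - 6*x + (3.0/2)*(x + 0.7281 - 1.679)^2
FOC: (2*4 + 3.0)*x = 6 + 3.0*(-0.7281 + 1.679)
x^{k+1} = 0.8048
Step 2: z-update.
Minimize 7*z^2 + 0*z + (3.0/2)*(0.8048 - z - 1.679)^2
FOC: (2*7 + 3.0)*z = 0 + 3.0*(0.8048 - 1.679)
z^{k+1} = -0.1543
Step 3: u-update.
u^{k+1} = -1.679 + 0.8048 + 0.1543 = -0.7199
Step 4: Primal residual = |0.8048 + 0.1543| = 0.9591
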